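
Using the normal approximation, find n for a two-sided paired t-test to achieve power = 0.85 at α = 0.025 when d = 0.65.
n = 26 pairs

Sample size formula (paired t-test, normal approximation):
n = ((z_{α/2} + z_β) / d)²

z_{α/2} = 2.241 (for α = 0.025, two-sided)
z_β = 1.036 (for power = 0.85)
d = 0.65

n = ((2.241 + 1.036) / 0.65)²
n = (5.042)²
n ≈ 25.42
Round up to the next whole number: n = 26 pairs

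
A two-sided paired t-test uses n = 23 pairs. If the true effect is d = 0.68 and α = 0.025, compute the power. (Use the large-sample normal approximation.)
Power ≈ 0.85

Power calculation (paired t-test, normal approximation):
z_β = d · √n - z_{α/2}
z_β = 0.68 · √23 - 2.241
z_β = 0.68 · 4.796 - 2.241
z_β = 1.020

Power = Φ(z_β) = Φ(1.020) ≈ 0.846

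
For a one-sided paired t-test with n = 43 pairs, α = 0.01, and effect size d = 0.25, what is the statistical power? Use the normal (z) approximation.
Power ≈ 0.25

Power calculation (paired t-test, normal approximation):
z_β = d · √n - z_α
z_β = 0.25 · √43 - 2.326
z_β = 0.25 · 6.557 - 2.326
z_β = -0.687

Power = Φ(z_β) = Φ(-0.687) ≈ 0.246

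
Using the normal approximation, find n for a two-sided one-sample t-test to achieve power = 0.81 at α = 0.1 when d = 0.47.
n = 29

Sample size formula (one-sample t-test, normal approximation):
n = ((z_{α/2} + z_β) / d)²

z_{α/2} = 1.645 (for α = 0.1, two-sided)
z_β = 0.878 (for power = 0.81)
d = 0.47

n = ((1.645 + 0.878) / 0.47)²
n = (5.368)²
n ≈ 28.82
Round up to the next whole number: n = 29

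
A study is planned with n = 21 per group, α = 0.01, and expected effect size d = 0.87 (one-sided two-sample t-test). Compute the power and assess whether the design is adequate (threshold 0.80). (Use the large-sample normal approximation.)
Power ≈ 0.69; the study is underpowered (power < 0.80)

Power calculation (two-sample t-test, normal approximation):
z_β = d · √(n/2) - z_α
z_β = 0.87 · √(21/2) - 2.326
z_β = 0.87 · 3.240 - 2.326
z_β = 0.493

Power = Φ(z_β) = Φ(0.493) ≈ 0.689

Effect size d = 0.87 is large by Cohen's convention (0.2/0.5/0.8).

Threshold: power ≥ 0.80 is conventionally adequate.
Power ≈ 0.69 → the study is underpowered (power < 0.80).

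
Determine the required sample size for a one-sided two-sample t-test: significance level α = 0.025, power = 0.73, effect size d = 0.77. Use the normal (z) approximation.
n = 23 per group

Sample size formula (two-sample t-test, normal approximation):
n = 2 · ((z_α + z_β) / d)²

z_α = 1.960 (for α = 0.025, one-sided)
z_β = 0.613 (for power = 0.73)
d = 0.77

n = 2 · ((1.960 + 0.613) / 0.77)²
n = 2 · (3.342)²
n ≈ 22.34
Round up to the next whole number: n = 23 per group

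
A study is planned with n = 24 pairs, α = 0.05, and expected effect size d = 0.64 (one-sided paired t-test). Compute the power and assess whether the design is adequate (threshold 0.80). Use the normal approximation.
Power ≈ 0.93; the study is adequately powered (power ≥ 0.80)

Power calculation (paired t-test, normal approximation):
z_β = d · √n - z_α
z_β = 0.64 · √24 - 1.645
z_β = 0.64 · 4.899 - 1.645
z_β = 1.490

Power = Φ(z_β) = Φ(1.490) ≈ 0.932

Effect size d = 0.64 is medium by Cohen's convention (0.2/0.5/0.8).

Threshold: power ≥ 0.80 is conventionally adequate.
Power ≈ 0.93 → the study is adequately powered (power ≥ 0.80).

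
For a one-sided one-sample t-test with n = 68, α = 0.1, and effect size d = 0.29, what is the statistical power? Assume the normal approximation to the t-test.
Power ≈ 0.87

Power calculation (one-sample t-test, normal approximation):
z_β = d · √n - z_α
z_β = 0.29 · √68 - 1.282
z_β = 0.29 · 8.246 - 1.282
z_β = 1.110

Power = Φ(z_β) = Φ(1.110) ≈ 0.866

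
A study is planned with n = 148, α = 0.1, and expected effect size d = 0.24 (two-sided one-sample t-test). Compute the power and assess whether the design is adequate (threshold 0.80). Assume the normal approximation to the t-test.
Power ≈ 0.90; the study is adequately powered (power ≥ 0.80)

Power calculation (one-sample t-test, normal approximation):
z_β = d · √n - z_{α/2}
z_β = 0.24 · √148 - 1.645
z_β = 0.24 · 12.166 - 1.645
z_β = 1.275

Power = Φ(z_β) = Φ(1.275) ≈ 0.899

Effect size d = 0.24 is small by Cohen's convention (0.2/0.5/0.8).

Threshold: power ≥ 0.80 is conventionally adequate.
Power ≈ 0.90 → the study is adequately powered (power ≥ 0.80).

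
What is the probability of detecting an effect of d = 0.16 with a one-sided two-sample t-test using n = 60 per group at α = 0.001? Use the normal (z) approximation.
Power ≈ 0.01

Power calculation (two-sample t-test, normal approximation):
z_β = d · √(n/2) - z_α
z_β = 0.16 · √(60/2) - 3.090
z_β = 0.16 · 5.477 - 3.090
z_β = -2.214

Power = Φ(z_β) = Φ(-2.214) ≈ 0.013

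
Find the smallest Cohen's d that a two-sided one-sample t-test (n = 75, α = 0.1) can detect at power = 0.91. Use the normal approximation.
d ≈ 0.34

Minimum detectable effect (one-sample t-test, normal approximation):
d = (z_{α/2} + z_β) / √n
d = (1.645 + 1.341) / √75
d = 2.986 / 8.660
d ≈ 0.34

By Cohen's convention (0.2 small / 0.5 medium / 0.8 large): small effect.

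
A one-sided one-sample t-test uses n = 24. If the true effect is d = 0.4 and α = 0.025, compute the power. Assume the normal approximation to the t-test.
Power ≈ 0.50

Power calculation (one-sample t-test, normal approximation):
z_β = d · √n - z_α
z_β = 0.4 · √24 - 1.960
z_β = 0.4 · 4.899 - 1.960
z_β = -0.000

Power = Φ(z_β) = Φ(-0.000) ≈ 0.500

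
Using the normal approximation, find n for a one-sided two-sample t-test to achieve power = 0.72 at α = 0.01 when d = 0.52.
n = 63 per group

Sample size formula (two-sample t-test, normal approximation):
n = 2 · ((z_α + z_β) / d)²

z_α = 2.326 (for α = 0.01, one-sided)
z_β = 0.583 (for power = 0.72)
d = 0.52

n = 2 · ((2.326 + 0.583) / 0.52)²
n = 2 · (5.594)²
n ≈ 62.59
Round up to the next whole number: n = 63 per group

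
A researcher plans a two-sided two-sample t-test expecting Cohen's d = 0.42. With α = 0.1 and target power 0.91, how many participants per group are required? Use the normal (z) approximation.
n = 102 per group

Sample size formula (two-sample t-test, normal approximation):
n = 2 · ((z_{α/2} + z_β) / d)²

z_{α/2} = 1.645 (for α = 0.1, two-sided)
z_β = 1.341 (for power = 0.91)
d = 0.42

n = 2 · ((1.645 + 1.341) / 0.42)²
n = 2 · (7.110)²
n ≈ 101.10
Round up to the next whole number: n = 102 per group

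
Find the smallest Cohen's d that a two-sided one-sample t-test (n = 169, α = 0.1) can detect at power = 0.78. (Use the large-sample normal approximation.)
d ≈ 0.19

Minimum detectable effect (one-sample t-test, normal approximation):
d = (z_{α/2} + z_β) / √n
d = (1.645 + 0.772) / √169
d = 2.417 / 13.000
d ≈ 0.19

By Cohen's convention (0.2 small / 0.5 medium / 0.8 large): very small effect.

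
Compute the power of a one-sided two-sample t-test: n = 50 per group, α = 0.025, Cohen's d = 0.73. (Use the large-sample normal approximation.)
Power ≈ 0.95

Power calculation (two-sample t-test, normal approximation):
z_β = d · √(n/2) - z_α
z_β = 0.73 · √(50/2) - 1.960
z_β = 0.73 · 5.000 - 1.960
z_β = 1.690

Power = Φ(z_β) = Φ(1.690) ≈ 0.954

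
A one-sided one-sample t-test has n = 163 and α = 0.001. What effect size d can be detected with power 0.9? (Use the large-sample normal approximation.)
d ≈ 0.34

Minimum detectable effect (one-sample t-test, normal approximation):
d = (z_α + z_β) / √n
d = (3.090 + 1.282) / √163
d = 4.372 / 12.767
d ≈ 0.34

By Cohen's convention (0.2 small / 0.5 medium / 0.8 large): small effect.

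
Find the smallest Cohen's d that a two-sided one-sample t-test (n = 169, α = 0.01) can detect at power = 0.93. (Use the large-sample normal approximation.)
d ≈ 0.31

Minimum detectable effect (one-sample t-test, normal approximation):
d = (z_{α/2} + z_β) / √n
d = (2.576 + 1.476) / √169
d = 4.052 / 13.000
d ≈ 0.31

By Cohen's convention (0.2 small / 0.5 medium / 0.8 large): small effect.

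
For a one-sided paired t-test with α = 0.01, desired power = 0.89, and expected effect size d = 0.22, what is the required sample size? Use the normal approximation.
n = 261 pairs

Sample size formula (paired t-test, normal approximation):
n = ((z_α + z_β) / d)²

z_α = 2.326 (for α = 0.01, one-sided)
z_β = 1.227 (for power = 0.89)
d = 0.22

n = ((2.326 + 1.227) / 0.22)²
n = (16.150)²
n ≈ 260.82
Round up to the next whole number: n = 261 pairs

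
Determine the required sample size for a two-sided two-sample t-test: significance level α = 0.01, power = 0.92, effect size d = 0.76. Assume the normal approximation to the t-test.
n = 55 per group

Sample size formula (two-sample t-test, normal approximation):
n = 2 · ((z_{α/2} + z_β) / d)²

z_{α/2} = 2.576 (for α = 0.01, two-sided)
z_β = 1.405 (for power = 0.92)
d = 0.76

n = 2 · ((2.576 + 1.405) / 0.76)²
n = 2 · (5.238)²
n ≈ 54.87
Round up to the next whole number: n = 55 per group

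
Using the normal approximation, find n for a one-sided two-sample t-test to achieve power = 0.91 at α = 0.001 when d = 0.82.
n = 59 per group

Sample size formula (two-sample t-test, normal approximation):
n = 2 · ((z_α + z_β) / d)²

z_α = 3.090 (for α = 0.001, one-sided)
z_β = 1.341 (for power = 0.91)
d = 0.82

n = 2 · ((3.090 + 1.341) / 0.82)²
n = 2 · (5.404)²
n ≈ 58.41
Round up to the next whole number: n = 59 per group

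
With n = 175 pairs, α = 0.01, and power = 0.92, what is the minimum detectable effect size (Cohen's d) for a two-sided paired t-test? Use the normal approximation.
d ≈ 0.30

Minimum detectable effect (paired t-test, normal approximation):
d = (z_{α/2} + z_β) / √n
d = (2.576 + 1.405) / √175
d = 3.981 / 13.229
d ≈ 0.30

By Cohen's convention (0.2 small / 0.5 medium / 0.8 large): small effect.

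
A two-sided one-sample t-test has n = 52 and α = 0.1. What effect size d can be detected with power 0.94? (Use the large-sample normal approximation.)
d ≈ 0.44

Minimum detectable effect (one-sample t-test, normal approximation):
d = (z_{α/2} + z_β) / √n
d = (1.645 + 1.555) / √52
d = 3.200 / 7.211
d ≈ 0.44

By Cohen's convention (0.2 small / 0.5 medium / 0.8 large): small effect.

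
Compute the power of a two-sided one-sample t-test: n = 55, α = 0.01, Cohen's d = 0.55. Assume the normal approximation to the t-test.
Power ≈ 0.93

Power calculation (one-sample t-test, normal approximation):
z_β = d · √n - z_{α/2}
z_β = 0.55 · √55 - 2.576
z_β = 0.55 · 7.416 - 2.576
z_β = 1.503

Power = Φ(z_β) = Φ(1.503) ≈ 0.934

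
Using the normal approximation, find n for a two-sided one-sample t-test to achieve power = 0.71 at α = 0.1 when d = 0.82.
n = 8

Sample size formula (one-sample t-test, normal approximation):
n = ((z_{α/2} + z_β) / d)²

z_{α/2} = 1.645 (for α = 0.1, two-sided)
z_β = 0.553 (for power = 0.71)
d = 0.82

n = ((1.645 + 0.553) / 0.82)²
n = (2.680)²
n ≈ 7.18
Round up to the next whole number: n = 8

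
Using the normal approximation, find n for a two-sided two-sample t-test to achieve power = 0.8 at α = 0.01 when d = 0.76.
n = 41 per group

Sample size formula (two-sample t-test, normal approximation):
n = 2 · ((z_{α/2} + z_β) / d)²

z_{α/2} = 2.576 (for α = 0.01, two-sided)
z_β = 0.842 (for power = 0.8)
d = 0.76

n = 2 · ((2.576 + 0.842) / 0.76)²
n = 2 · (4.497)²
n ≈ 40.45
Round up to the next whole number: n = 41 per group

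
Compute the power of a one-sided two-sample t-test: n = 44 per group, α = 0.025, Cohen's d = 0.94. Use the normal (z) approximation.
Power ≈ 0.99

Power calculation (two-sample t-test, normal approximation):
z_β = d · √(n/2) - z_α
z_β = 0.94 · √(44/2) - 1.960
z_β = 0.94 · 4.690 - 1.960
z_β = 2.449

Power = Φ(z_β) = Φ(2.449) ≈ 0.993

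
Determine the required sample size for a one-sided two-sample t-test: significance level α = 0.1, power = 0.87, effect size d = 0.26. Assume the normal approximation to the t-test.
n = 172 per group

Sample size formula (two-sample t-test, normal approximation):
n = 2 · ((z_α + z_β) / d)²

z_α = 1.282 (for α = 0.1, one-sided)
z_β = 1.126 (for power = 0.87)
d = 0.26

n = 2 · ((1.282 + 1.126) / 0.26)²
n = 2 · (9.262)²
n ≈ 171.57
Round up to the next whole number: n = 172 per group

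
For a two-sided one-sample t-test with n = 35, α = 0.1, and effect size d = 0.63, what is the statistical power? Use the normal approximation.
Power ≈ 0.98

Power calculation (one-sample t-test, normal approximation):
z_β = d · √n - z_{α/2}
z_β = 0.63 · √35 - 1.645
z_β = 0.63 · 5.916 - 1.645
z_β = 2.082

Power = Φ(z_β) = Φ(2.082) ≈ 0.981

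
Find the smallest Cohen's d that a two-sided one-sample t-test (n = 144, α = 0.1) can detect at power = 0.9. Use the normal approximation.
d ≈ 0.24

Minimum detectable effect (one-sample t-test, normal approximation):
d = (z_{α/2} + z_β) / √n
d = (1.645 + 1.282) / √144
d = 2.926 / 12.000
d ≈ 0.24

By Cohen's convention (0.2 small / 0.5 medium / 0.8 large): small effect.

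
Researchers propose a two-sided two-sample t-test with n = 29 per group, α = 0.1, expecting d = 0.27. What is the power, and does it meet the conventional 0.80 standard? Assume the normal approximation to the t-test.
Power ≈ 0.27; the study is underpowered (power < 0.80)

Power calculation (two-sample t-test, normal approximation):
z_β = d · √(n/2) - z_{α/2}
z_β = 0.27 · √(29/2) - 1.645
z_β = 0.27 · 3.808 - 1.645
z_β = -0.617

Power = Φ(z_β) = Φ(-0.617) ≈ 0.269

Effect size d = 0.27 is small by Cohen's convention (0.2/0.5/0.8).

Threshold: power ≥ 0.80 is conventionally adequate.
Power ≈ 0.27 → the study is underpowered (power < 0.80).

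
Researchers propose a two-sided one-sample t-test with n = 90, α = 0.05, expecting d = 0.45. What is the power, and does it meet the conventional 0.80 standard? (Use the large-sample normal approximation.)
Power ≈ 0.99; the study is adequately powered (power ≥ 0.80)

Power calculation (one-sample t-test, normal approximation):
z_β = d · √n - z_{α/2}
z_β = 0.45 · √90 - 1.960
z_β = 0.45 · 9.487 - 1.960
z_β = 2.309

Power = Φ(z_β) = Φ(2.309) ≈ 0.990

Effect size d = 0.45 is small by Cohen's convention (0.2/0.5/0.8).

Threshold: power ≥ 0.80 is conventionally adequate.
Power ≈ 0.99 → the study is adequately powered (power ≥ 0.80).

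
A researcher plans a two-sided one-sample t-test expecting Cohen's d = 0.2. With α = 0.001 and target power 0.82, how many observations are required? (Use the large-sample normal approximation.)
n = 443

Sample size formula (one-sample t-test, normal approximation):
n = ((z_{α/2} + z_β) / d)²

z_{α/2} = 3.291 (for α = 0.001, two-sided)
z_β = 0.915 (for power = 0.82)
d = 0.2

n = ((3.291 + 0.915) / 0.2)²
n = (21.030)²
n ≈ 442.26
Round up to the next whole number: n = 443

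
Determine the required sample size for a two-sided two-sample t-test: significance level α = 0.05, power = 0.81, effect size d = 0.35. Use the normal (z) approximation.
n = 132 per group

Sample size formula (two-sample t-test, normal approximation):
n = 2 · ((z_{α/2} + z_β) / d)²

z_{α/2} = 1.960 (for α = 0.05, two-sided)
z_β = 0.878 (for power = 0.81)
d = 0.35

n = 2 · ((1.960 + 0.878) / 0.35)²
n = 2 · (8.109)²
n ≈ 131.51
Round up to the next whole number: n = 132 per group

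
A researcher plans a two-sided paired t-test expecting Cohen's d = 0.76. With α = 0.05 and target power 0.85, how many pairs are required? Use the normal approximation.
n = 16 pairs

Sample size formula (paired t-test, normal approximation):
n = ((z_{α/2} + z_β) / d)²

z_{α/2} = 1.960 (for α = 0.05, two-sided)
z_β = 1.036 (for power = 0.85)
d = 0.76

n = ((1.960 + 1.036) / 0.76)²
n = (3.942)²
n ≈ 15.54
Round up to the next whole number: n = 16 pairs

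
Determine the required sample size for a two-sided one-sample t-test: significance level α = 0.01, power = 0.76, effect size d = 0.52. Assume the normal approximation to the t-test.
n = 40

Sample size formula (one-sample t-test, normal approximation):
n = ((z_{α/2} + z_β) / d)²

z_{α/2} = 2.576 (for α = 0.01, two-sided)
z_β = 0.706 (for power = 0.76)
d = 0.52

n = ((2.576 + 0.706) / 0.52)²
n = (6.312)²
n ≈ 39.84
Round up to the next whole number: n = 40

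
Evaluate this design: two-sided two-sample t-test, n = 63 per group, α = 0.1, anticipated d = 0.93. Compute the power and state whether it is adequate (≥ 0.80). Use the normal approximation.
Power ≈ 1.00; the study is adequately powered (power ≥ 0.80)

Power calculation (two-sample t-test, normal approximation):
z_β = d · √(n/2) - z_{α/2}
z_β = 0.93 · √(63/2) - 1.645
z_β = 0.93 · 5.612 - 1.645
z_β = 3.575

Power = Φ(z_β) = Φ(3.575) ≈ 1.000

Effect size d = 0.93 is large by Cohen's convention (0.2/0.5/0.8).

Threshold: power ≥ 0.80 is conventionally adequate.
Power ≈ 1.00 → the study is adequately powered (power ≥ 0.80).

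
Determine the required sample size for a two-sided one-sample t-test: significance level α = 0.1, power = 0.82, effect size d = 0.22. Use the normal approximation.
n = 136

Sample size formula (one-sample t-test, normal approximation):
n = ((z_{α/2} + z_β) / d)²

z_{α/2} = 1.645 (for α = 0.1, two-sided)
z_β = 0.915 (for power = 0.82)
d = 0.22

n = ((1.645 + 0.915) / 0.22)²
n = (11.636)²
n ≈ 135.40
Round up to the next whole number: n = 136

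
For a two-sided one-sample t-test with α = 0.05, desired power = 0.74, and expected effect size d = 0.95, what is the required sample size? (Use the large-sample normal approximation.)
n = 8

Sample size formula (one-sample t-test, normal approximation):
n = ((z_{α/2} + z_β) / d)²

z_{α/2} = 1.960 (for α = 0.05, two-sided)
z_β = 0.643 (for power = 0.74)
d = 0.95

n = ((1.960 + 0.643) / 0.95)²
n = (2.740)²
n ≈ 7.51
Round up to the next whole number: n = 8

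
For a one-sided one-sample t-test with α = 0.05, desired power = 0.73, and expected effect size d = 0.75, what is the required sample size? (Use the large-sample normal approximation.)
n = 10

Sample size formula (one-sample t-test, normal approximation):
n = ((z_α + z_β) / d)²

z_α = 1.645 (for α = 0.05, one-sided)
z_β = 0.613 (for power = 0.73)
d = 0.75

n = ((1.645 + 0.613) / 0.75)²
n = (3.011)²
n ≈ 9.07
Round up to the next whole number: n = 10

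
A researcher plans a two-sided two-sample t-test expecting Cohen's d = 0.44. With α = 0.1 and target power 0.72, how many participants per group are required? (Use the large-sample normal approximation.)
n = 52 per group

Sample size formula (two-sample t-test, normal approximation):
n = 2 · ((z_{α/2} + z_β) / d)²

z_{α/2} = 1.645 (for α = 0.1, two-sided)
z_β = 0.583 (for power = 0.72)
d = 0.44

n = 2 · ((1.645 + 0.583) / 0.44)²
n = 2 · (5.064)²
n ≈ 51.29
Round up to the next whole number: n = 52 per group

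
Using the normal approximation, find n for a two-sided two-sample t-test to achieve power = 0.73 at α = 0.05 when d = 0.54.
n = 46 per group

Sample size formula (two-sample t-test, normal approximation):
n = 2 · ((z_{α/2} + z_β) / d)²

z_{α/2} = 1.960 (for α = 0.05, two-sided)
z_β = 0.613 (for power = 0.73)
d = 0.54

n = 2 · ((1.960 + 0.613) / 0.54)²
n = 2 · (4.765)²
n ≈ 45.41
Round up to the next whole number: n = 46 per group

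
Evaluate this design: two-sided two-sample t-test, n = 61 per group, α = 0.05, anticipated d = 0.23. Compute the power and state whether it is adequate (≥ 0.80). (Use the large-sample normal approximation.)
Power ≈ 0.25; the study is underpowered (power < 0.80)

Power calculation (two-sample t-test, normal approximation):
z_β = d · √(n/2) - z_{α/2}
z_β = 0.23 · √(61/2) - 1.960
z_β = 0.23 · 5.523 - 1.960
z_β = -0.690

Power = Φ(z_β) = Φ(-0.690) ≈ 0.245

Effect size d = 0.23 is small by Cohen's convention (0.2/0.5/0.8).

Threshold: power ≥ 0.80 is conventionally adequate.
Power ≈ 0.25 → the study is underpowered (power < 0.80).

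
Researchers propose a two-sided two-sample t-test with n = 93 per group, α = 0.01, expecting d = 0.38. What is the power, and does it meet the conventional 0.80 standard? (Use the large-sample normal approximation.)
Power ≈ 0.51; the study is underpowered (power < 0.80)

Power calculation (two-sample t-test, normal approximation):
z_β = d · √(n/2) - z_{α/2}
z_β = 0.38 · √(93/2) - 2.576
z_β = 0.38 · 6.819 - 2.576
z_β = 0.015

Power = Φ(z_β) = Φ(0.015) ≈ 0.506

Effect size d = 0.38 is small by Cohen's convention (0.2/0.5/0.8).

Threshold: power ≥ 0.80 is conventionally adequate.
Power ≈ 0.51 → the study is underpowered (power < 0.80).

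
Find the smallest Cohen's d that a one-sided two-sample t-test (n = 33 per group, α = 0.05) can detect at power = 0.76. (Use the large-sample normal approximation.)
d ≈ 0.58

Minimum detectable effect (two-sample t-test, normal approximation):
d = (z_α + z_β) / √(n/2)
d = (1.645 + 0.706) / √(33/2)
d = 2.351 / 4.062
d ≈ 0.58

By Cohen's convention (0.2 small / 0.5 medium / 0.8 large): medium effect.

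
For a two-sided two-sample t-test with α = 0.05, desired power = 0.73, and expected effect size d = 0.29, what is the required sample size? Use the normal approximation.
n = 158 per group

Sample size formula (two-sample t-test, normal approximation):
n = 2 · ((z_{α/2} + z_β) / d)²

z_{α/2} = 1.960 (for α = 0.05, two-sided)
z_β = 0.613 (for power = 0.73)
d = 0.29

n = 2 · ((1.960 + 0.613) / 0.29)²
n = 2 · (8.872)²
n ≈ 157.42
Round up to the next whole number: n = 158 per group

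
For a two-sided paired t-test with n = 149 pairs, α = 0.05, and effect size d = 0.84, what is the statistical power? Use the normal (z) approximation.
Power ≈ 1.00

Power calculation (paired t-test, normal approximation):
z_β = d · √n - z_{α/2}
z_β = 0.84 · √149 - 1.960
z_β = 0.84 · 12.207 - 1.960
z_β = 8.294

Power = Φ(z_β) = Φ(8.294) ≈ 1.000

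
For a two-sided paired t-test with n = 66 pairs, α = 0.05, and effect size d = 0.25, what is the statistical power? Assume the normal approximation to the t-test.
Power ≈ 0.53

Power calculation (paired t-test, normal approximation):
z_β = d · √n - z_{α/2}
z_β = 0.25 · √66 - 1.960
z_β = 0.25 · 8.124 - 1.960
z_β = 0.071

Power = Φ(z_β) = Φ(0.071) ≈ 0.528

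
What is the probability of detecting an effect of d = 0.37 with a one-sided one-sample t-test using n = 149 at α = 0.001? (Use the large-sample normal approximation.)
Power ≈ 0.92

Power calculation (one-sample t-test, normal approximation):
z_β = d · √n - z_α
z_β = 0.37 · √149 - 3.090
z_β = 0.37 · 12.207 - 3.090
z_β = 1.426

Power = Φ(z_β) = Φ(1.426) ≈ 0.923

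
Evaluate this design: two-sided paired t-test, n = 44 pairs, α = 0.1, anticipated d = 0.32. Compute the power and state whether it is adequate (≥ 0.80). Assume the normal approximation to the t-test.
Power ≈ 0.68; the study is underpowered (power < 0.80)

Power calculation (paired t-test, normal approximation):
z_β = d · √n - z_{α/2}
z_β = 0.32 · √44 - 1.645
z_β = 0.32 · 6.633 - 1.645
z_β = 0.478

Power = Φ(z_β) = Φ(0.478) ≈ 0.684

Effect size d = 0.32 is small by Cohen's convention (0.2/0.5/0.8).

Threshold: power ≥ 0.80 is conventionally adequate.
Power ≈ 0.68 → the study is underpowered (power < 0.80).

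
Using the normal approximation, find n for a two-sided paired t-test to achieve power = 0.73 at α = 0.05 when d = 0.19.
n = 184 pairs

Sample size formula (paired t-test, normal approximation):
n = ((z_{α/2} + z_β) / d)²

z_{α/2} = 1.960 (for α = 0.05, two-sided)
z_β = 0.613 (for power = 0.73)
d = 0.19

n = ((1.960 + 0.613) / 0.19)²
n = (13.542)²
n ≈ 183.39
Round up to the next whole number: n = 184 pairs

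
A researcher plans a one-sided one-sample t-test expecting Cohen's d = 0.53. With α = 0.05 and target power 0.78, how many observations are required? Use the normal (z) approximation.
n = 21

Sample size formula (one-sample t-test, normal approximation):
n = ((z_α + z_β) / d)²

z_α = 1.645 (for α = 0.05, one-sided)
z_β = 0.772 (for power = 0.78)
d = 0.53

n = ((1.645 + 0.772) / 0.53)²
n = (4.560)²
n ≈ 20.79
Round up to the next whole number: n = 21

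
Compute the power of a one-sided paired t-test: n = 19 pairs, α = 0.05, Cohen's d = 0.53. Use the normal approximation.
Power ≈ 0.75

Power calculation (paired t-test, normal approximation):
z_β = d · √n - z_α
z_β = 0.53 · √19 - 1.645
z_β = 0.53 · 4.359 - 1.645
z_β = 0.665

Power = Φ(z_β) = Φ(0.665) ≈ 0.747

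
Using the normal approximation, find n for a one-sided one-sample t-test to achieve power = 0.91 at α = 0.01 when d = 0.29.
n = 160

Sample size formula (one-sample t-test, normal approximation):
n = ((z_α + z_β) / d)²

z_α = 2.326 (for α = 0.01, one-sided)
z_β = 1.341 (for power = 0.91)
d = 0.29

n = ((2.326 + 1.341) / 0.29)²
n = (12.645)²
n ≈ 159.90
Round up to the next whole number: n = 160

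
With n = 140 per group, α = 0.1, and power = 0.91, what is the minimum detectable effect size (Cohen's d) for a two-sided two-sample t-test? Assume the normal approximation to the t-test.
d ≈ 0.36

Minimum detectable effect (two-sample t-test, normal approximation):
d = (z_{α/2} + z_β) / √(n/2)
d = (1.645 + 1.341) / √(140/2)
d = 2.986 / 8.367
d ≈ 0.36

By Cohen's convention (0.2 small / 0.5 medium / 0.8 large): small effect.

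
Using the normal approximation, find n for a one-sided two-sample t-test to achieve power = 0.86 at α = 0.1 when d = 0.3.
n = 124 per group

Sample size formula (two-sample t-test, normal approximation):
n = 2 · ((z_α + z_β) / d)²

z_α = 1.282 (for α = 0.1, one-sided)
z_β = 1.080 (for power = 0.86)
d = 0.3

n = 2 · ((1.282 + 1.080) / 0.3)²
n = 2 · (7.873)²
n ≈ 123.97
Round up to the next whole number: n = 124 per group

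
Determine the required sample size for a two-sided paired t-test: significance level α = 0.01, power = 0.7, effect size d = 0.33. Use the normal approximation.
n = 89 pairs

Sample size formula (paired t-test, normal approximation):
n = ((z_{α/2} + z_β) / d)²

z_{α/2} = 2.576 (for α = 0.01, two-sided)
z_β = 0.524 (for power = 0.7)
d = 0.33

n = ((2.576 + 0.524) / 0.33)²
n = (9.394)²
n ≈ 88.25
Round up to the next whole number: n = 89 pairs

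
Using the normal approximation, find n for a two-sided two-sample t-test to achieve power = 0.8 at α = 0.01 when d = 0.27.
n = 321 per group

Sample size formula (two-sample t-test, normal approximation):
n = 2 · ((z_{α/2} + z_β) / d)²

z_{α/2} = 2.576 (for α = 0.01, two-sided)
z_β = 0.842 (for power = 0.8)
d = 0.27

n = 2 · ((2.576 + 0.842) / 0.27)²
n = 2 · (12.659)²
n ≈ 320.50
Round up to the next whole number: n = 321 per group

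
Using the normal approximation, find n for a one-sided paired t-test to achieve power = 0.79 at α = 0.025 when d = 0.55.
n = 26 pairs

Sample size formula (paired t-test, normal approximation):
n = ((z_α + z_β) / d)²

z_α = 1.960 (for α = 0.025, one-sided)
z_β = 0.806 (for power = 0.79)
d = 0.55

n = ((1.960 + 0.806) / 0.55)²
n = (5.029)²
n ≈ 25.29
Round up to the next whole number: n = 26 pairs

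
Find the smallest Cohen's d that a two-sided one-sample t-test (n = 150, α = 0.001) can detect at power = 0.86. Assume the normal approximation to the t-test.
d ≈ 0.36

Minimum detectable effect (one-sample t-test, normal approximation):
d = (z_{α/2} + z_β) / √n
d = (3.291 + 1.080) / √150
d = 4.371 / 12.247
d ≈ 0.36

By Cohen's convention (0.2 small / 0.5 medium / 0.8 large): small effect.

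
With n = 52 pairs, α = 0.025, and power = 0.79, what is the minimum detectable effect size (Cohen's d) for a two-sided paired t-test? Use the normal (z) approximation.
d ≈ 0.42

Minimum detectable effect (paired t-test, normal approximation):
d = (z_{α/2} + z_β) / √n
d = (2.241 + 0.806) / √52
d = 3.048 / 7.211
d ≈ 0.42

By Cohen's convention (0.2 small / 0.5 medium / 0.8 large): small effect.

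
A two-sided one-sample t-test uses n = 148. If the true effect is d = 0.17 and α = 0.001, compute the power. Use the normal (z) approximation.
Power ≈ 0.11

Power calculation (one-sample t-test, normal approximation):
z_β = d · √n - z_{α/2}
z_β = 0.17 · √148 - 3.291
z_β = 0.17 · 12.166 - 3.291
z_β = -1.222

Power = Φ(z_β) = Φ(-1.222) ≈ 0.111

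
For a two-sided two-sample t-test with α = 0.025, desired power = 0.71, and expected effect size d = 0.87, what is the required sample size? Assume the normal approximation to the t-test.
n = 21 per group

Sample size formula (two-sample t-test, normal approximation):
n = 2 · ((z_{α/2} + z_β) / d)²

z_{α/2} = 2.241 (for α = 0.025, two-sided)
z_β = 0.553 (for power = 0.71)
d = 0.87

n = 2 · ((2.241 + 0.553) / 0.87)²
n = 2 · (3.211)²
n ≈ 20.62
Round up to the next whole number: n = 21 per group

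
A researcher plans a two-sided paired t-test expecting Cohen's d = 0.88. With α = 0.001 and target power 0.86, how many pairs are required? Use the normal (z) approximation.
n = 25 pairs

Sample size formula (paired t-test, normal approximation):
n = ((z_{α/2} + z_β) / d)²

z_{α/2} = 3.291 (for α = 0.001, two-sided)
z_β = 1.080 (for power = 0.86)
d = 0.88

n = ((3.291 + 1.080) / 0.88)²
n = (4.967)²
n ≈ 24.67
Round up to the next whole number: n = 25 pairs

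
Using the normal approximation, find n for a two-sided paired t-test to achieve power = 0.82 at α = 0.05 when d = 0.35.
n = 68 pairs

Sample size formula (paired t-test, normal approximation):
n = ((z_{α/2} + z_β) / d)²

z_{α/2} = 1.960 (for α = 0.05, two-sided)
z_β = 0.915 (for power = 0.82)
d = 0.35

n = ((1.960 + 0.915) / 0.35)²
n = (8.214)²
n ≈ 67.47
Round up to the next whole number: n = 68 pairs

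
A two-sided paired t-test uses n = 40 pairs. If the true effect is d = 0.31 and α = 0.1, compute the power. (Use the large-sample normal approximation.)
Power ≈ 0.62

Power calculation (paired t-test, normal approximation):
z_β = d · √n - z_{α/2}
z_β = 0.31 · √40 - 1.645
z_β = 0.31 · 6.325 - 1.645
z_β = 0.316

Power = Φ(z_β) = Φ(0.316) ≈ 0.624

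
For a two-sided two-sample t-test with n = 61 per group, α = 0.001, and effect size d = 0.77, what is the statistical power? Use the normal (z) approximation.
Power ≈ 0.83

Power calculation (two-sample t-test, normal approximation):
z_β = d · √(n/2) - z_{α/2}
z_β = 0.77 · √(61/2) - 3.291
z_β = 0.77 · 5.523 - 3.291
z_β = 0.962

Power = Φ(z_β) = Φ(0.962) ≈ 0.832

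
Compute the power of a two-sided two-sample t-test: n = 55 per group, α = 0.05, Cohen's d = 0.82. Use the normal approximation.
Power ≈ 0.99

Power calculation (two-sample t-test, normal approximation):
z_β = d · √(n/2) - z_{α/2}
z_β = 0.82 · √(55/2) - 1.960
z_β = 0.82 · 5.244 - 1.960
z_β = 2.340

Power = Φ(z_β) = Φ(2.340) ≈ 0.990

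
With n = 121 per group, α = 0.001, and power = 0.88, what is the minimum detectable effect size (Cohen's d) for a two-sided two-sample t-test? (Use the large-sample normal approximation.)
d ≈ 0.57

Minimum detectable effect (two-sample t-test, normal approximation):
d = (z_{α/2} + z_β) / √(n/2)
d = (3.291 + 1.175) / √(121/2)
d = 4.466 / 7.778
d ≈ 0.57

By Cohen's convention (0.2 small / 0.5 medium / 0.8 large): medium effect.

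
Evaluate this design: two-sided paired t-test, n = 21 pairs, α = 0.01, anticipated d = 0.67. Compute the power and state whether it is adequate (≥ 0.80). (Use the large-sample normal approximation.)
Power ≈ 0.69; the study is underpowered (power < 0.80)

Power calculation (paired t-test, normal approximation):
z_β = d · √n - z_{α/2}
z_β = 0.67 · √21 - 2.576
z_β = 0.67 · 4.583 - 2.576
z_β = 0.494

Power = Φ(z_β) = Φ(0.494) ≈ 0.690

Effect size d = 0.67 is medium by Cohen's convention (0.2/0.5/0.8).

Threshold: power ≥ 0.80 is conventionally adequate.
Power ≈ 0.69 → the study is underpowered (power < 0.80).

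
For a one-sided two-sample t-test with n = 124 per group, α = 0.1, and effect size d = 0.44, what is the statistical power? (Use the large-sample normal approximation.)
Power ≈ 0.99

Power calculation (two-sample t-test, normal approximation):
z_β = d · √(n/2) - z_α
z_β = 0.44 · √(124/2) - 1.282
z_β = 0.44 · 7.874 - 1.282
z_β = 2.183

Power = Φ(z_β) = Φ(2.183) ≈ 0.985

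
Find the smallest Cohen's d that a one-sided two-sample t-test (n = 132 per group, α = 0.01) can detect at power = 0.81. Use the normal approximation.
d ≈ 0.39

Minimum detectable effect (two-sample t-test, normal approximation):
d = (z_α + z_β) / √(n/2)
d = (2.326 + 0.878) / √(132/2)
d = 3.204 / 8.124
d ≈ 0.39

By Cohen's convention (0.2 small / 0.5 medium / 0.8 large): small effect.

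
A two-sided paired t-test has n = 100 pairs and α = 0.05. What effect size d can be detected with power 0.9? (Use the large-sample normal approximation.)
d ≈ 0.32

Minimum detectable effect (paired t-test, normal approximation):
d = (z_{α/2} + z_β) / √n
d = (1.960 + 1.282) / √100
d = 3.242 / 10.000
d ≈ 0.32

By Cohen's convention (0.2 small / 0.5 medium / 0.8 large): small effect.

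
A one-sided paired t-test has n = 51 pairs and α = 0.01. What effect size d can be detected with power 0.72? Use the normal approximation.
d ≈ 0.41

Minimum detectable effect (paired t-test, normal approximation):
d = (z_α + z_β) / √n
d = (2.326 + 0.583) / √51
d = 2.909 / 7.141
d ≈ 0.41

By Cohen's convention (0.2 small / 0.5 medium / 0.8 large): small effect.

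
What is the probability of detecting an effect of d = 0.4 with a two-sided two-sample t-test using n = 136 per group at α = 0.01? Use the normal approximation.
Power ≈ 0.77

Power calculation (two-sample t-test, normal approximation):
z_β = d · √(n/2) - z_{α/2}
z_β = 0.4 · √(136/2) - 2.576
z_β = 0.4 · 8.246 - 2.576
z_β = 0.723

Power = Φ(z_β) = Φ(0.723) ≈ 0.765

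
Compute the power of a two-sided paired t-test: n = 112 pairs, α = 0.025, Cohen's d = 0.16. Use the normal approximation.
Power ≈ 0.29

Power calculation (paired t-test, normal approximation):
z_β = d · √n - z_{α/2}
z_β = 0.16 · √112 - 2.241
z_β = 0.16 · 10.583 - 2.241
z_β = -0.548

Power = Φ(z_β) = Φ(-0.548) ≈ 0.292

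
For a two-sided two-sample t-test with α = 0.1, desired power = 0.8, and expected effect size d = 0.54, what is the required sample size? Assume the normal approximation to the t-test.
n = 43 per group

Sample size formula (two-sample t-test, normal approximation):
n = 2 · ((z_{α/2} + z_β) / d)²

z_{α/2} = 1.645 (for α = 0.1, two-sided)
z_β = 0.842 (for power = 0.8)
d = 0.54

n = 2 · ((1.645 + 0.842) / 0.54)²
n = 2 · (4.606)²
n ≈ 42.43
Round up to the next whole number: n = 43 per group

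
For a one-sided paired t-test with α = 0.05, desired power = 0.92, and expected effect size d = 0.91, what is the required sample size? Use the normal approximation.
n = 12 pairs

Sample size formula (paired t-test, normal approximation):
n = ((z_α + z_β) / d)²

z_α = 1.645 (for α = 0.05, one-sided)
z_β = 1.405 (for power = 0.92)
d = 0.91

n = ((1.645 + 1.405) / 0.91)²
n = (3.352)²
n ≈ 11.24
Round up to the next whole number: n = 12 pairs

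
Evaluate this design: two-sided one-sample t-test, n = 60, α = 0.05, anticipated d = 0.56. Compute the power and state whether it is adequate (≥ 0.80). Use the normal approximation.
Power ≈ 0.99; the study is adequately powered (power ≥ 0.80)

Power calculation (one-sample t-test, normal approximation):
z_β = d · √n - z_{α/2}
z_β = 0.56 · √60 - 1.960
z_β = 0.56 · 7.746 - 1.960
z_β = 2.378

Power = Φ(z_β) = Φ(2.378) ≈ 0.991

Effect size d = 0.56 is medium by Cohen's convention (0.2/0.5/0.8).

Threshold: power ≥ 0.80 is conventionally adequate.
Power ≈ 0.99 → the study is adequately powered (power ≥ 0.80).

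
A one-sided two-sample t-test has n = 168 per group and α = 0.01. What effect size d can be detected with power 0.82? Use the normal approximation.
d ≈ 0.35

Minimum detectable effect (two-sample t-test, normal approximation):
d = (z_α + z_β) / √(n/2)
d = (2.326 + 0.915) / √(168/2)
d = 3.242 / 9.165
d ≈ 0.35

By Cohen's convention (0.2 small / 0.5 medium / 0.8 large): small effect.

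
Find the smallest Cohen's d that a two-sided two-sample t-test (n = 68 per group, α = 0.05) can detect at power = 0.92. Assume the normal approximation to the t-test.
d ≈ 0.58

Minimum detectable effect (two-sample t-test, normal approximation):
d = (z_{α/2} + z_β) / √(n/2)
d = (1.960 + 1.405) / √(68/2)
d = 3.365 / 5.831
d ≈ 0.58

By Cohen's convention (0.2 small / 0.5 medium / 0.8 large): medium effect.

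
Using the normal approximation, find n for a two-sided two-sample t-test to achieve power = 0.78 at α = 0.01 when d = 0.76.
n = 39 per group

Sample size formula (two-sample t-test, normal approximation):
n = 2 · ((z_{α/2} + z_β) / d)²

z_{α/2} = 2.576 (for α = 0.01, two-sided)
z_β = 0.772 (for power = 0.78)
d = 0.76

n = 2 · ((2.576 + 0.772) / 0.76)²
n = 2 · (4.405)²
n ≈ 38.81
Round up to the next whole number: n = 39 per group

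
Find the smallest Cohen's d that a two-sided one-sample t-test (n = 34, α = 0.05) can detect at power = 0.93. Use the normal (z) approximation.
d ≈ 0.59

Minimum detectable effect (one-sample t-test, normal approximation):
d = (z_{α/2} + z_β) / √n
d = (1.960 + 1.476) / √34
d = 3.436 / 5.831
d ≈ 0.59

By Cohen's convention (0.2 small / 0.5 medium / 0.8 large): medium effect.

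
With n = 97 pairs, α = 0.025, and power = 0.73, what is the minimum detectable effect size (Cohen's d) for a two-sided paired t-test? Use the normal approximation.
d ≈ 0.29

Minimum detectable effect (paired t-test, normal approximation):
d = (z_{α/2} + z_β) / √n
d = (2.241 + 0.613) / √97
d = 2.854 / 9.849
d ≈ 0.29

By Cohen's convention (0.2 small / 0.5 medium / 0.8 large): small effect.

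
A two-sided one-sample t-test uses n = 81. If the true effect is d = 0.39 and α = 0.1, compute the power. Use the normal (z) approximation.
Power ≈ 0.97

Power calculation (one-sample t-test, normal approximation):
z_β = d · √n - z_{α/2}
z_β = 0.39 · √81 - 1.645
z_β = 0.39 · 9.000 - 1.645
z_β = 1.865

Power = Φ(z_β) = Φ(1.865) ≈ 0.969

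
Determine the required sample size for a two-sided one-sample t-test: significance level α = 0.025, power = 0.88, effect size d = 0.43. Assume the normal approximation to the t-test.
n = 64

Sample size formula (one-sample t-test, normal approximation):
n = ((z_{α/2} + z_β) / d)²

z_{α/2} = 2.241 (for α = 0.025, two-sided)
z_β = 1.175 (for power = 0.88)
d = 0.43

n = ((2.241 + 1.175) / 0.43)²
n = (7.944)²
n ≈ 63.11
Round up to the next whole number: n = 64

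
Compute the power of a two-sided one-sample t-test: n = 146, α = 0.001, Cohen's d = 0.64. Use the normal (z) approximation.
Power ≈ 1.00

Power calculation (one-sample t-test, normal approximation):
z_β = d · √n - z_{α/2}
z_β = 0.64 · √146 - 3.291
z_β = 0.64 · 12.083 - 3.291
z_β = 4.443

Power = Φ(z_β) = Φ(4.443) ≈ 1.000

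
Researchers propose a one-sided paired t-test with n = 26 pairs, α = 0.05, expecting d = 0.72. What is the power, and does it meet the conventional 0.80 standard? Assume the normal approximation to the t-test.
Power ≈ 0.98; the study is adequately powered (power ≥ 0.80)

Power calculation (paired t-test, normal approximation):
z_β = d · √n - z_α
z_β = 0.72 · √26 - 1.645
z_β = 0.72 · 5.099 - 1.645
z_β = 2.026

Power = Φ(z_β) = Φ(2.026) ≈ 0.979

Effect size d = 0.72 is medium by Cohen's convention (0.2/0.5/0.8).

Threshold: power ≥ 0.80 is conventionally adequate.
Power ≈ 0.98 → the study is adequately powered (power ≥ 0.80).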